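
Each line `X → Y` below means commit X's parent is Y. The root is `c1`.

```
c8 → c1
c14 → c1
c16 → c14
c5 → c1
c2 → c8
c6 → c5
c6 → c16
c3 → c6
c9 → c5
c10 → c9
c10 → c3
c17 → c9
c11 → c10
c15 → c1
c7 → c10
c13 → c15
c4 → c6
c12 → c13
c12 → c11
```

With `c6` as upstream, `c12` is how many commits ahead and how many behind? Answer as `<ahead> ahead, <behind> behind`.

7 ahead, 0 behind

Reachable from c12: {c1, c10, c11, c12, c13, c14, c15, c16, c3, c5, c6, c9}.
Reachable from c6: {c1, c14, c16, c5, c6}.
Only in c12's history (ahead): {c10, c11, c12, c13, c15, c3, c9} — 7.
Only in c6's history (behind): {} — 0.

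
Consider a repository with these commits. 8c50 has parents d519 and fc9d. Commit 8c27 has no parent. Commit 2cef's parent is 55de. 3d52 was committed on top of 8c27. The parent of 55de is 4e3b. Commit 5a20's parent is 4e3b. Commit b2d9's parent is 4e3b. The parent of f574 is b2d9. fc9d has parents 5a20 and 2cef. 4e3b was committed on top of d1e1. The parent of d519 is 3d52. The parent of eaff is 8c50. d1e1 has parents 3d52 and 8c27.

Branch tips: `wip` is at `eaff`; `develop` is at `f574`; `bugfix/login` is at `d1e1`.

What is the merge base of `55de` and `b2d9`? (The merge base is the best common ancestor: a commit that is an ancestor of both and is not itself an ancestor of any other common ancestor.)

Ancestors of 55de: {3d52, 4e3b, 55de, 8c27, d1e1}.
Ancestors of b2d9: {3d52, 4e3b, 8c27, b2d9, d1e1}.
Common ancestors: {3d52, 4e3b, 8c27, d1e1}.
Among these, 4e3b is not an ancestor of any other common ancestor — it is the merge base.

4e3b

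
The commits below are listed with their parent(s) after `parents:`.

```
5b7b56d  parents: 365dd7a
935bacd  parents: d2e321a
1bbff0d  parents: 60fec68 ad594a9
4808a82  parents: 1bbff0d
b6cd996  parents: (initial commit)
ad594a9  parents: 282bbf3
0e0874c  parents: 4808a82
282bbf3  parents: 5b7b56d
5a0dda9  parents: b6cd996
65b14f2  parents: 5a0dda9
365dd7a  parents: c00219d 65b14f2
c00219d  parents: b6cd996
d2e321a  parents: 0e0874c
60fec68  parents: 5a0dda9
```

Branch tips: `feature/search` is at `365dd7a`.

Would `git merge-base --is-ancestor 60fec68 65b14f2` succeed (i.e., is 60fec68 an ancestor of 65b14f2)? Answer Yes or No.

Ancestors of 65b14f2: {5a0dda9, 65b14f2, b6cd996}.
60fec68 is not in that set, so it is not an ancestor of 65b14f2.

No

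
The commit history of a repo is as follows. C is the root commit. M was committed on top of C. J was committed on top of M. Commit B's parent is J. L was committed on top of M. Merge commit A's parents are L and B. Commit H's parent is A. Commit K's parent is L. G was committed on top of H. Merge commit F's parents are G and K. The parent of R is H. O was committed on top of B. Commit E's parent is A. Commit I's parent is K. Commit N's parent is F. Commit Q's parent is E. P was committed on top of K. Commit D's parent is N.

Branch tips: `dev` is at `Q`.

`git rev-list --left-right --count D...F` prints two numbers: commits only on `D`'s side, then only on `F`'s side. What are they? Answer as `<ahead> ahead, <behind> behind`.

Reachable from D: {A, B, C, D, F, G, H, J, K, L, M, N}.
Reachable from F: {A, B, C, F, G, H, J, K, L, M}.
Only in D's history (ahead): {D, N} — 2.
Only in F's history (behind): {} — 0.

2 ahead, 0 behind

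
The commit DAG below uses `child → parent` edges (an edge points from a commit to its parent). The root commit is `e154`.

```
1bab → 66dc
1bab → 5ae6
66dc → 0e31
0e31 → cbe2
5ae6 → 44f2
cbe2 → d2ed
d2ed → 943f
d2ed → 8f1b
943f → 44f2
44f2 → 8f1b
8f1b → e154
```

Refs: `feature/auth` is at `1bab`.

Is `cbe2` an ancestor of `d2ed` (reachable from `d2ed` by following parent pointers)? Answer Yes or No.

No

Ancestors of d2ed: {44f2, 8f1b, 943f, d2ed, e154}.
cbe2 is not in that set, so it is not an ancestor of d2ed.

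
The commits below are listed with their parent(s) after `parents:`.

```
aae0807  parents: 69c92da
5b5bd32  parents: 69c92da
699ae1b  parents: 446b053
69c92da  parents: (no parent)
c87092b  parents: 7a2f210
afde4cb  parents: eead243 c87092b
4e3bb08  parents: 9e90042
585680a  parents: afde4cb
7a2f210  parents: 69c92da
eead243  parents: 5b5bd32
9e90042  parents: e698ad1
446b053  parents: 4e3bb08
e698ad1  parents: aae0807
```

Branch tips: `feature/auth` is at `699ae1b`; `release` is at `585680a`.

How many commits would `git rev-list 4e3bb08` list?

Walking parent pointers from 4e3bb08: reachable set = {4e3bb08, 69c92da, 9e90042, aae0807, e698ad1}.
That is 5 commits.

5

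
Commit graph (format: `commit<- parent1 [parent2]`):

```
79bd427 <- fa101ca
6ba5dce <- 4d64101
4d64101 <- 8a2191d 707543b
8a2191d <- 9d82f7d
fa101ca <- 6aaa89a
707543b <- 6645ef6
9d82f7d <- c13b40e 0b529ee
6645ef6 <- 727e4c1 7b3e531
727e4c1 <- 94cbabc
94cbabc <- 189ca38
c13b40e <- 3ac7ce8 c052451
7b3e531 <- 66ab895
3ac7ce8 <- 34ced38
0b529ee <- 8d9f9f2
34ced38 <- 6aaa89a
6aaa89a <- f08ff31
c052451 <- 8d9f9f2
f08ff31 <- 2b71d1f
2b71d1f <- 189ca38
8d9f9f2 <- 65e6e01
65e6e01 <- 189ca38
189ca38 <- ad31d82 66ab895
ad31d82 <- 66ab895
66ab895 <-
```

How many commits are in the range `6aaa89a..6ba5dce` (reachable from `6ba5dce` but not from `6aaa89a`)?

Reachable from 6ba5dce: {0b529ee, 189ca38, 2b71d1f, 34ced38, 3ac7ce8, 4d64101, 65e6e01, 6645ef6, 66ab895, 6aaa89a, 6ba5dce, 707543b, 727e4c1, 7b3e531, 8a2191d, 8d9f9f2, 94cbabc, 9d82f7d, ad31d82, c052451, c13b40e, f08ff31}.
Reachable from 6aaa89a: {189ca38, 2b71d1f, 66ab895, 6aaa89a, ad31d82, f08ff31}.
In 6ba5dce's history but not 6aaa89a's: {0b529ee, 34ced38, 3ac7ce8, 4d64101, 65e6e01, 6645ef6, 6ba5dce, 707543b, 727e4c1, 7b3e531, 8a2191d, 8d9f9f2, 94cbabc, 9d82f7d, c052451, c13b40e} — 16 commits.

16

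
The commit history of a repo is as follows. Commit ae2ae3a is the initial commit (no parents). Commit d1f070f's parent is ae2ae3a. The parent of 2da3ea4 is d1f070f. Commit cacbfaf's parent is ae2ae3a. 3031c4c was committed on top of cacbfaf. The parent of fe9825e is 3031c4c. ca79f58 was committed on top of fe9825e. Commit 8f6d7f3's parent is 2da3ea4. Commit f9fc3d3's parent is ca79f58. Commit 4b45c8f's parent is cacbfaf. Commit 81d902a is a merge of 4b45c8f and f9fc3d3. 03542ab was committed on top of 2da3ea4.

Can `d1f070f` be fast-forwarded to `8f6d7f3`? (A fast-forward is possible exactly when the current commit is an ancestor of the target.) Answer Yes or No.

Yes

A fast-forward from d1f070f to 8f6d7f3 is possible iff d1f070f is an ancestor of 8f6d7f3.
Ancestors of 8f6d7f3: {2da3ea4, 8f6d7f3, ae2ae3a, d1f070f}.
d1f070f is among them, so fast-forward is possible.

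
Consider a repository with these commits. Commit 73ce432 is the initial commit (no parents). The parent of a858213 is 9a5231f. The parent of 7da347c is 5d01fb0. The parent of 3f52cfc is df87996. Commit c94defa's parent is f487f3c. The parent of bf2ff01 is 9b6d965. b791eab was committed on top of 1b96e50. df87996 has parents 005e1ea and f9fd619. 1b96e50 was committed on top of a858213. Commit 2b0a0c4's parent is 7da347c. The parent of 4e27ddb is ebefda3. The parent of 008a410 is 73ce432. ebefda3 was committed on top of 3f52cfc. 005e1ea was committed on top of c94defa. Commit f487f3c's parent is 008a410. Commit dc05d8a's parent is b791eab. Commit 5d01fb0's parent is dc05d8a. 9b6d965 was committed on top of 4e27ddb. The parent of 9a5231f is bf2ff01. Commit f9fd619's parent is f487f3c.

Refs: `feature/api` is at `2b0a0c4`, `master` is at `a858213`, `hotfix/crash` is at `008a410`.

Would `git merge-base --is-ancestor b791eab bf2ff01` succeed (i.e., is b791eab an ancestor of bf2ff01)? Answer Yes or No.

Ancestors of bf2ff01: {005e1ea, 008a410, 3f52cfc, 4e27ddb, 73ce432, 9b6d965, bf2ff01, c94defa, df87996, ebefda3, f487f3c, f9fd619}.
b791eab is not in that set, so it is not an ancestor of bf2ff01.

No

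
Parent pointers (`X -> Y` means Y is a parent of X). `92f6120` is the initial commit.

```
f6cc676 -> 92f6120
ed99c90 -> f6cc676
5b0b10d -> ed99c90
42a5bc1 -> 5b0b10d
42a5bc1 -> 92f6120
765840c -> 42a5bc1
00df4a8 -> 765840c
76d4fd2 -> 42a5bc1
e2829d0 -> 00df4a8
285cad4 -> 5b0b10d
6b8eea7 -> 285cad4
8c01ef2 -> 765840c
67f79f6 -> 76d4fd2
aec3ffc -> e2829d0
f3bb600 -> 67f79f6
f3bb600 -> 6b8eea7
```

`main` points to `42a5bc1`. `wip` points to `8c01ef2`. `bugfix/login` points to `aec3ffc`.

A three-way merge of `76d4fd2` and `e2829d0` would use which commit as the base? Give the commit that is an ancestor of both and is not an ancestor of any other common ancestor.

Ancestors of 76d4fd2: {42a5bc1, 5b0b10d, 76d4fd2, 92f6120, ed99c90, f6cc676}.
Ancestors of e2829d0: {00df4a8, 42a5bc1, 5b0b10d, 765840c, 92f6120, e2829d0, ed99c90, f6cc676}.
Common ancestors: {42a5bc1, 5b0b10d, 92f6120, ed99c90, f6cc676}.
Among these, 42a5bc1 is not an ancestor of any other common ancestor — it is the merge base.

42a5bc1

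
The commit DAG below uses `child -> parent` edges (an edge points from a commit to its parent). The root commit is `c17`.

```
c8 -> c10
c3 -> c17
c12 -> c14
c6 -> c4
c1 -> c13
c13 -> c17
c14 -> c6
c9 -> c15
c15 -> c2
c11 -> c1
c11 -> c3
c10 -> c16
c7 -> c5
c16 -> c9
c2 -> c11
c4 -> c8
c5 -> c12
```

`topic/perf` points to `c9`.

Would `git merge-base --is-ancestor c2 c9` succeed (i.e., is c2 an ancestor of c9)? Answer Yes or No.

Yes

Ancestors of c9 (commits reachable by following parents): {c1, c11, c13, c15, c17, c2, c3, c9}.
c2 is in that set, so it is an ancestor of c9.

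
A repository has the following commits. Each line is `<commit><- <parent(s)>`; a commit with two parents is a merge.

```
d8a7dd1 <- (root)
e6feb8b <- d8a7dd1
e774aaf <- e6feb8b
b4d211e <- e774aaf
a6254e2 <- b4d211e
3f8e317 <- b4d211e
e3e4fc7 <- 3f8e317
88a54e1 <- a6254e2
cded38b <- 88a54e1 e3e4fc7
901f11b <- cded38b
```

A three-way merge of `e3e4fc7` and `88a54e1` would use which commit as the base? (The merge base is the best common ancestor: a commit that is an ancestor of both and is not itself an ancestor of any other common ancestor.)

b4d211e

Ancestors of e3e4fc7: {3f8e317, b4d211e, d8a7dd1, e3e4fc7, e6feb8b, e774aaf}.
Ancestors of 88a54e1: {88a54e1, a6254e2, b4d211e, d8a7dd1, e6feb8b, e774aaf}.
Common ancestors: {b4d211e, d8a7dd1, e6feb8b, e774aaf}.
Among these, b4d211e is not an ancestor of any other common ancestor — it is the merge base.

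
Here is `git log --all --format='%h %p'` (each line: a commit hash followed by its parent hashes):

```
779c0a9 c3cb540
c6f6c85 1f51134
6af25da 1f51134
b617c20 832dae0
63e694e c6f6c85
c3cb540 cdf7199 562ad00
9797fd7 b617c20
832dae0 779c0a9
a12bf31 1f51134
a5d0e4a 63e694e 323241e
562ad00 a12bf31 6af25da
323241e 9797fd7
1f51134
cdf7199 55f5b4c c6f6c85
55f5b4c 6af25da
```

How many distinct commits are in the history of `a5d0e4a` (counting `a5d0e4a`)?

Walking parent pointers from a5d0e4a: reachable set = {1f51134, 323241e, 55f5b4c, 562ad00, 63e694e, 6af25da, 779c0a9, 832dae0, 9797fd7, a12bf31, a5d0e4a, b617c20, c3cb540, c6f6c85, cdf7199}.
That is 15 commits.

15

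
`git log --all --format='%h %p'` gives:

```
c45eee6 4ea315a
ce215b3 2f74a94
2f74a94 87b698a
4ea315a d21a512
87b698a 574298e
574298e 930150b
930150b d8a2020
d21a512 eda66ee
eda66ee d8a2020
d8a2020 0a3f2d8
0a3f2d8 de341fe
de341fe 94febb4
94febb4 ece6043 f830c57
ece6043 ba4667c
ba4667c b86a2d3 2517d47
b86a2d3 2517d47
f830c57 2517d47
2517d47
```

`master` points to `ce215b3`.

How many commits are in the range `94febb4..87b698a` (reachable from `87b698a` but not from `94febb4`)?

6

Reachable from 87b698a: {0a3f2d8, 2517d47, 574298e, 87b698a, 930150b, 94febb4, b86a2d3, ba4667c, d8a2020, de341fe, ece6043, f830c57}.
Reachable from 94febb4: {2517d47, 94febb4, b86a2d3, ba4667c, ece6043, f830c57}.
In 87b698a's history but not 94febb4's: {0a3f2d8, 574298e, 87b698a, 930150b, d8a2020, de341fe} — 6 commits.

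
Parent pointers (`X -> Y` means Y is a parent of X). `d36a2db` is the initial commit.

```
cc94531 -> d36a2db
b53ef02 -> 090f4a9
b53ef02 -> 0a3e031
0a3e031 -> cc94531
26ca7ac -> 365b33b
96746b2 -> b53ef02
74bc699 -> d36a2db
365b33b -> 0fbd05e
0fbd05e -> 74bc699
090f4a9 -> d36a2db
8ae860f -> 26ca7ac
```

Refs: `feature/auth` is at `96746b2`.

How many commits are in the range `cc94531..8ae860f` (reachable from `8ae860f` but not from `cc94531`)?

Reachable from 8ae860f: {0fbd05e, 26ca7ac, 365b33b, 74bc699, 8ae860f, d36a2db}.
Reachable from cc94531: {cc94531, d36a2db}.
In 8ae860f's history but not cc94531's: {0fbd05e, 26ca7ac, 365b33b, 74bc699, 8ae860f} — 5 commits.

5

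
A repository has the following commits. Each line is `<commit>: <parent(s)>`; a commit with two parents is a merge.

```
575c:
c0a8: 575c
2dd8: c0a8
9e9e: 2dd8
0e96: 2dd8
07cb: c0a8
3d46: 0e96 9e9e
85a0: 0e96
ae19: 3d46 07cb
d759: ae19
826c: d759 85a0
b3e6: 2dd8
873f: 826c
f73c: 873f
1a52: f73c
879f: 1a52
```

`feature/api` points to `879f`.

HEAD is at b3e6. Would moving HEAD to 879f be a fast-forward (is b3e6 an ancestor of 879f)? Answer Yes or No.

A fast-forward from b3e6 to 879f is possible iff b3e6 is an ancestor of 879f.
Ancestors of 879f: {07cb, 0e96, 1a52, 2dd8, 3d46, 575c, 826c, 85a0, 873f, 879f, 9e9e, ae19, c0a8, d759, f73c}.
b3e6 is not among them, so fast-forward is not possible.

No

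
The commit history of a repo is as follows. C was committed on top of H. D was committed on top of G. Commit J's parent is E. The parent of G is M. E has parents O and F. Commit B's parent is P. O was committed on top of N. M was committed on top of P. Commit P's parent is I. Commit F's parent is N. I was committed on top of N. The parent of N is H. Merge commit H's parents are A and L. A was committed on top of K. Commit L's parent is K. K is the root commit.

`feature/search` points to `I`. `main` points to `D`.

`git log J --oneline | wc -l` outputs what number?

Walking parent pointers from J: reachable set = {A, E, F, H, J, K, L, N, O}.
That is 9 commits.

9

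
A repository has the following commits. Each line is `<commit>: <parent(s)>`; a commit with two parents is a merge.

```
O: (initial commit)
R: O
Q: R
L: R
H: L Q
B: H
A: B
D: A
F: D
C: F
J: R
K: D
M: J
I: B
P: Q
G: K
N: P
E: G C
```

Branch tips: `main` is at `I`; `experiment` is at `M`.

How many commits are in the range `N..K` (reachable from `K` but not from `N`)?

6

Reachable from K: {A, B, D, H, K, L, O, Q, R}.
Reachable from N: {N, O, P, Q, R}.
In K's history but not N's: {A, B, D, H, K, L} — 6 commits.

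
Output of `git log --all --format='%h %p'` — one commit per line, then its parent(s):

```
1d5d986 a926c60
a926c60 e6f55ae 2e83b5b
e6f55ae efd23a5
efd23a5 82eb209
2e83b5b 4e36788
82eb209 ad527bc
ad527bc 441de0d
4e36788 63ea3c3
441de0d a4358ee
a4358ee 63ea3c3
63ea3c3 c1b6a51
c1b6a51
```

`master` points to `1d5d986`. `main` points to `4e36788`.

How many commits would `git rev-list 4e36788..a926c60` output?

8

Reachable from a926c60: {2e83b5b, 441de0d, 4e36788, 63ea3c3, 82eb209, a4358ee, a926c60, ad527bc, c1b6a51, e6f55ae, efd23a5}.
Reachable from 4e36788: {4e36788, 63ea3c3, c1b6a51}.
In a926c60's history but not 4e36788's: {2e83b5b, 441de0d, 82eb209, a4358ee, a926c60, ad527bc, e6f55ae, efd23a5} — 8 commits.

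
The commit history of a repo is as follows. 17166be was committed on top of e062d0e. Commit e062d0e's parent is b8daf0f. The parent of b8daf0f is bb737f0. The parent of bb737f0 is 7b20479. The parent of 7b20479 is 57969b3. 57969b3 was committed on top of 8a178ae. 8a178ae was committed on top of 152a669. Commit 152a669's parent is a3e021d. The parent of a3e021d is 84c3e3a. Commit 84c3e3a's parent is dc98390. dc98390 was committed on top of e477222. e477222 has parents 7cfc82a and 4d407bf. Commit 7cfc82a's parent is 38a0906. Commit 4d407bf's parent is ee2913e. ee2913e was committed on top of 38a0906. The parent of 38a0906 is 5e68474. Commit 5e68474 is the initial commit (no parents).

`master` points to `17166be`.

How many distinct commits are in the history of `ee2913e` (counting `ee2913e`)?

Walking parent pointers from ee2913e: reachable set = {38a0906, 5e68474, ee2913e}.
That is 3 commits.

3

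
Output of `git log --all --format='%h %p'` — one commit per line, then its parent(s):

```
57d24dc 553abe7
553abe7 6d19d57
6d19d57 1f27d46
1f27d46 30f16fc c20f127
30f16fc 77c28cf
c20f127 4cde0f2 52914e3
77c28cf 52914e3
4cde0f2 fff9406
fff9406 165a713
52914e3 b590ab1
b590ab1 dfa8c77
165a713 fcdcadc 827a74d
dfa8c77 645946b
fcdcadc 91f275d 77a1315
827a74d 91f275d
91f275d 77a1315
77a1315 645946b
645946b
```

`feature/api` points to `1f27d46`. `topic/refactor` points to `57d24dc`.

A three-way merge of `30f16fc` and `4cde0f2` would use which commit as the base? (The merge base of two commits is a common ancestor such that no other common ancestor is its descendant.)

Ancestors of 30f16fc: {30f16fc, 52914e3, 645946b, 77c28cf, b590ab1, dfa8c77}.
Ancestors of 4cde0f2: {165a713, 4cde0f2, 645946b, 77a1315, 827a74d, 91f275d, fcdcadc, fff9406}.
Common ancestors: {645946b}.
The only common ancestor is 645946b, so it is the merge base.

645946b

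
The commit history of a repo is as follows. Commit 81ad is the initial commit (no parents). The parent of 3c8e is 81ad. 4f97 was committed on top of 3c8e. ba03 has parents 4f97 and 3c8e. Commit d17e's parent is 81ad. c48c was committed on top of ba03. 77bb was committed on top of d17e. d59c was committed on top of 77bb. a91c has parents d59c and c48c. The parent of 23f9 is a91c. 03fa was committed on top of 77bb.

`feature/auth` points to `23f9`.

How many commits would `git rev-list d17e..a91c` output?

7

Reachable from a91c: {3c8e, 4f97, 77bb, 81ad, a91c, ba03, c48c, d17e, d59c}.
Reachable from d17e: {81ad, d17e}.
In a91c's history but not d17e's: {3c8e, 4f97, 77bb, a91c, ba03, c48c, d59c} — 7 commits.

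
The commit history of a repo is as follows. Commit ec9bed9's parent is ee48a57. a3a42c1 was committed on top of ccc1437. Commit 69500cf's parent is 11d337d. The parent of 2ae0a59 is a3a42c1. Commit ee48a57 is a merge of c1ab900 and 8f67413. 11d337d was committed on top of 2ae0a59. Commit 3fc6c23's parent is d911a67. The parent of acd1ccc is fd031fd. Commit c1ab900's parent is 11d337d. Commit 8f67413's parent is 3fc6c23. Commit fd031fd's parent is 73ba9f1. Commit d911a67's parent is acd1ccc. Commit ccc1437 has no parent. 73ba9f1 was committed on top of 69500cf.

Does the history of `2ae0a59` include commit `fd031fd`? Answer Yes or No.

Ancestors of 2ae0a59: {2ae0a59, a3a42c1, ccc1437}.
fd031fd is not in that set, so it is not an ancestor of 2ae0a59.

No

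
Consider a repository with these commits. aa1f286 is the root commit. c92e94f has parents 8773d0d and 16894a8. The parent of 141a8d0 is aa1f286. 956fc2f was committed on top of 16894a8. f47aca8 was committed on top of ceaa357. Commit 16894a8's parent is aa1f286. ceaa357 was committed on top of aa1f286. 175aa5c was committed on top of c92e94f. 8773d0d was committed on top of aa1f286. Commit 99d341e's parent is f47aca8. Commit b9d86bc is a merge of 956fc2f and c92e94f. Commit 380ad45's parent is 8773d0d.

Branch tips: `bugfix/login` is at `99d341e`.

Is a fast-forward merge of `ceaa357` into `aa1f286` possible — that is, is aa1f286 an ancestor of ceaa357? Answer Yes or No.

Yes

A fast-forward from aa1f286 to ceaa357 is possible iff aa1f286 is an ancestor of ceaa357.
Ancestors of ceaa357: {aa1f286, ceaa357}.
aa1f286 is among them, so fast-forward is possible.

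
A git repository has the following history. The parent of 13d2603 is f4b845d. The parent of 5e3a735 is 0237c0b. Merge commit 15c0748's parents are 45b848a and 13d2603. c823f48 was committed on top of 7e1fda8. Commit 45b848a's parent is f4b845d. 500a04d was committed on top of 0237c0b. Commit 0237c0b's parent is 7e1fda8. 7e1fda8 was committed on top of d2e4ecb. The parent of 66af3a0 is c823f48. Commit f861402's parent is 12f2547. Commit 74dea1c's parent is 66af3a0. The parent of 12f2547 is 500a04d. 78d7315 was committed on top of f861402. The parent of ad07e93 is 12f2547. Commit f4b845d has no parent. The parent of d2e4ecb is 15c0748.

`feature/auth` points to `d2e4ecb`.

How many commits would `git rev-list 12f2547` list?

Walking parent pointers from 12f2547: reachable set = {0237c0b, 12f2547, 13d2603, 15c0748, 45b848a, 500a04d, 7e1fda8, d2e4ecb, f4b845d}.
That is 9 commits.

9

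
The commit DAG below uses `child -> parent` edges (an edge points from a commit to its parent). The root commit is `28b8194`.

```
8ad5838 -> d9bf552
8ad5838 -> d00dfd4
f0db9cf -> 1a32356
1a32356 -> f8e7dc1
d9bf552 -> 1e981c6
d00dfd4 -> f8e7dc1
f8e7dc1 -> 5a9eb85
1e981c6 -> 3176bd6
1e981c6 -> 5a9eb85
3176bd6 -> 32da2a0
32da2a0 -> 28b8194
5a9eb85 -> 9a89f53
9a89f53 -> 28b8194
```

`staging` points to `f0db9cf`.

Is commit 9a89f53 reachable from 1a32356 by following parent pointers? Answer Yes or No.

Yes

Ancestors of 1a32356 (commits reachable by following parents): {1a32356, 28b8194, 5a9eb85, 9a89f53, f8e7dc1}.
9a89f53 is in that set, so it is an ancestor of 1a32356.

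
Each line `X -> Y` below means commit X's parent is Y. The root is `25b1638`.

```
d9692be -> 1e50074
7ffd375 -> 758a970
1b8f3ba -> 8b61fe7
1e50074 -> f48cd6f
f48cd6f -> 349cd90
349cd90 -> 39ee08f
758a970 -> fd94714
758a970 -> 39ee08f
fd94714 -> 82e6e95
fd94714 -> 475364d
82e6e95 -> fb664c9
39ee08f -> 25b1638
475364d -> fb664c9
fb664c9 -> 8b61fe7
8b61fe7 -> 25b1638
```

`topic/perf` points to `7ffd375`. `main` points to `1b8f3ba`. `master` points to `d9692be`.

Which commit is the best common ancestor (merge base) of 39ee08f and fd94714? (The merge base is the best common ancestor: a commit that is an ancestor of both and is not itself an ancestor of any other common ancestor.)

25b1638

Ancestors of 39ee08f: {25b1638, 39ee08f}.
Ancestors of fd94714: {25b1638, 475364d, 82e6e95, 8b61fe7, fb664c9, fd94714}.
Common ancestors: {25b1638}.
The only common ancestor is 25b1638, so it is the merge base.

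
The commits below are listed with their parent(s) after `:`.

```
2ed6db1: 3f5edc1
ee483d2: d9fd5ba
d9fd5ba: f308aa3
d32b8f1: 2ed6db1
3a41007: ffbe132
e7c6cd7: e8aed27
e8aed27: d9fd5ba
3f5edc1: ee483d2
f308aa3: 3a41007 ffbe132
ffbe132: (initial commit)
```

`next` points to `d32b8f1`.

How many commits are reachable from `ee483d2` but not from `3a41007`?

3

Reachable from ee483d2: {3a41007, d9fd5ba, ee483d2, f308aa3, ffbe132}.
Reachable from 3a41007: {3a41007, ffbe132}.
In ee483d2's history but not 3a41007's: {d9fd5ba, ee483d2, f308aa3} — 3 commits.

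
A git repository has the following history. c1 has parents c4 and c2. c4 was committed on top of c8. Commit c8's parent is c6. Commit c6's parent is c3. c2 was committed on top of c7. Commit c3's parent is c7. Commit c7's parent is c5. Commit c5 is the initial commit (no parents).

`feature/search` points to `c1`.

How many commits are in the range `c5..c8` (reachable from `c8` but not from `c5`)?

Reachable from c8: {c3, c5, c6, c7, c8}.
Reachable from c5: {c5}.
In c8's history but not c5's: {c3, c6, c7, c8} — 4 commits.

4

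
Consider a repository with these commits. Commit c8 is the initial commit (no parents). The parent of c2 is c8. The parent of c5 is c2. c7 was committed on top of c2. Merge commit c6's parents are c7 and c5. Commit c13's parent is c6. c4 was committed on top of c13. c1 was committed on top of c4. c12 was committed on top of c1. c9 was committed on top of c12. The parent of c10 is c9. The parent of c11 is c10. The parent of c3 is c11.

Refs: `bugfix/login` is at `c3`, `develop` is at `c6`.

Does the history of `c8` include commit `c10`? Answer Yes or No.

Ancestors of c8: {c8}.
c10 is not in that set, so it is not an ancestor of c8.

No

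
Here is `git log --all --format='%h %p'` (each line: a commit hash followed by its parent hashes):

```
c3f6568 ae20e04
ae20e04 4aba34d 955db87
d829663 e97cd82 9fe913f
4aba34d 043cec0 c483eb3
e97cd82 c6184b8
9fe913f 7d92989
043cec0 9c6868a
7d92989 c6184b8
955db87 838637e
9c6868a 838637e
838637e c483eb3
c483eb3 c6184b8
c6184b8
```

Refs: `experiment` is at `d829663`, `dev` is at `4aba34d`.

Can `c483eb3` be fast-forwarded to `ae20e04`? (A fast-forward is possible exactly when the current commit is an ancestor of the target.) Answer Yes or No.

Yes

A fast-forward from c483eb3 to ae20e04 is possible iff c483eb3 is an ancestor of ae20e04.
Ancestors of ae20e04: {043cec0, 4aba34d, 838637e, 955db87, 9c6868a, ae20e04, c483eb3, c6184b8}.
c483eb3 is among them, so fast-forward is possible.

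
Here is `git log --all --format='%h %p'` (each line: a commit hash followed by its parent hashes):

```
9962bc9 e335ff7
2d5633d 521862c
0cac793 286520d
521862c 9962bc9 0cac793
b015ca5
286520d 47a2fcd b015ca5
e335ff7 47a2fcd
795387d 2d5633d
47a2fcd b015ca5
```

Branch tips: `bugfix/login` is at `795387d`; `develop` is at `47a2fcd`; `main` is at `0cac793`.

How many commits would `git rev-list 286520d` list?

3

Walking parent pointers from 286520d: reachable set = {286520d, 47a2fcd, b015ca5}.
That is 3 commits.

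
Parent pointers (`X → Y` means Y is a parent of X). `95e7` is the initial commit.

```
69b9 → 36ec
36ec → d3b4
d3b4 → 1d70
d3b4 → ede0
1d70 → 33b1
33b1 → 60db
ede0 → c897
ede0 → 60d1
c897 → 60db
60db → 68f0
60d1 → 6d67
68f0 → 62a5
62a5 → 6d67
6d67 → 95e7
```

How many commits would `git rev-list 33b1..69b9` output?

Reachable from 69b9: {1d70, 33b1, 36ec, 60d1, 60db, 62a5, 68f0, 69b9, 6d67, 95e7, c897, d3b4, ede0}.
Reachable from 33b1: {33b1, 60db, 62a5, 68f0, 6d67, 95e7}.
In 69b9's history but not 33b1's: {1d70, 36ec, 60d1, 69b9, c897, d3b4, ede0} — 7 commits.

7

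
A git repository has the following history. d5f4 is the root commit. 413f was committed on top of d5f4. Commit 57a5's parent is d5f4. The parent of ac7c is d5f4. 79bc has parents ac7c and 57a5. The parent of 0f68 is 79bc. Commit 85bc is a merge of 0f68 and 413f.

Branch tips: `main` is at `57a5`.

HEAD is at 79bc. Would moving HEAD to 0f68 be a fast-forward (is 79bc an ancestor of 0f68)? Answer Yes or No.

A fast-forward from 79bc to 0f68 is possible iff 79bc is an ancestor of 0f68.
Ancestors of 0f68: {0f68, 57a5, 79bc, ac7c, d5f4}.
79bc is among them, so fast-forward is possible.

Yes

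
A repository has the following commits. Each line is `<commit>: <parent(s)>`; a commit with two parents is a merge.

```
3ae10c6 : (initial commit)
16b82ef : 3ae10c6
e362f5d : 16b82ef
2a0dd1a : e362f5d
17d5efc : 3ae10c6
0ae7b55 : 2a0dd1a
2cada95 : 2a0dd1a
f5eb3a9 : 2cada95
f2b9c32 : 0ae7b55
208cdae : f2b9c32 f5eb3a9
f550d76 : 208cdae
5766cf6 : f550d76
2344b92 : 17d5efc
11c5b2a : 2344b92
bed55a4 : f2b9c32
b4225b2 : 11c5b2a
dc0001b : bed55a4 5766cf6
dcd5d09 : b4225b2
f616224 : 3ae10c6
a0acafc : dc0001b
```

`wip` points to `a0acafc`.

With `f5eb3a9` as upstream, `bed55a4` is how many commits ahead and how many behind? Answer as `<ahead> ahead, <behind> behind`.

3 ahead, 2 behind

Reachable from bed55a4: {0ae7b55, 16b82ef, 2a0dd1a, 3ae10c6, bed55a4, e362f5d, f2b9c32}.
Reachable from f5eb3a9: {16b82ef, 2a0dd1a, 2cada95, 3ae10c6, e362f5d, f5eb3a9}.
Only in bed55a4's history (ahead): {0ae7b55, bed55a4, f2b9c32} — 3.
Only in f5eb3a9's history (behind): {2cada95, f5eb3a9} — 2.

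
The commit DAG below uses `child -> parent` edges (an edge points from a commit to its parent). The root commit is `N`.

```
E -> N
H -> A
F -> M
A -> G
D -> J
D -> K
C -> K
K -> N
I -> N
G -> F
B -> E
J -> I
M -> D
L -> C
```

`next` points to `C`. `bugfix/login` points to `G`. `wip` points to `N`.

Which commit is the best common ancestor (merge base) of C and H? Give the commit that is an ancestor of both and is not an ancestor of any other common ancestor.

K

Ancestors of C: {C, K, N}.
Ancestors of H: {A, D, F, G, H, I, J, K, M, N}.
Common ancestors: {K, N}.
Among these, K is not an ancestor of any other common ancestor — it is the merge base.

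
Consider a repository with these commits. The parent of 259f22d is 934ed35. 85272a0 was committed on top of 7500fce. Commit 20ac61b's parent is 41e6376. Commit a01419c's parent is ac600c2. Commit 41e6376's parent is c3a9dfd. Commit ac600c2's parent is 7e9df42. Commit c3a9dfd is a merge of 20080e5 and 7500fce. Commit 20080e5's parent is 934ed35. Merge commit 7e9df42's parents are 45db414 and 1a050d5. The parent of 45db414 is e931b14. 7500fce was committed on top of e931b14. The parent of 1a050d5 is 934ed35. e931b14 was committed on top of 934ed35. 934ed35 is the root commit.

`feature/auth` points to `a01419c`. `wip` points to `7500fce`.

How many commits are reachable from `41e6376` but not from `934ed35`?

5

Reachable from 41e6376: {20080e5, 41e6376, 7500fce, 934ed35, c3a9dfd, e931b14}.
Reachable from 934ed35: {934ed35}.
In 41e6376's history but not 934ed35's: {20080e5, 41e6376, 7500fce, c3a9dfd, e931b14} — 5 commits.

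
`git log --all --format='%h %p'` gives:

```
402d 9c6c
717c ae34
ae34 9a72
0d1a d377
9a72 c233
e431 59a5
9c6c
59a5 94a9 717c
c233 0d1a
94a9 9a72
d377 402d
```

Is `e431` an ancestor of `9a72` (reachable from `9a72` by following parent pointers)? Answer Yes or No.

Ancestors of 9a72: {0d1a, 402d, 9a72, 9c6c, c233, d377}.
e431 is not in that set, so it is not an ancestor of 9a72.

No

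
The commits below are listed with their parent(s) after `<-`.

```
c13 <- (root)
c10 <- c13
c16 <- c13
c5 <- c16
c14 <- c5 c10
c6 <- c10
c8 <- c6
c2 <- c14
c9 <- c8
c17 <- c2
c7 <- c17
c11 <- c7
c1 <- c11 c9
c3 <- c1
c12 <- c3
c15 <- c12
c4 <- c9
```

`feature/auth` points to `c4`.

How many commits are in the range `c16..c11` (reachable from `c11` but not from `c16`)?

Reachable from c11: {c10, c11, c13, c14, c16, c17, c2, c5, c7}.
Reachable from c16: {c13, c16}.
In c11's history but not c16's: {c10, c11, c14, c17, c2, c5, c7} — 7 commits.

7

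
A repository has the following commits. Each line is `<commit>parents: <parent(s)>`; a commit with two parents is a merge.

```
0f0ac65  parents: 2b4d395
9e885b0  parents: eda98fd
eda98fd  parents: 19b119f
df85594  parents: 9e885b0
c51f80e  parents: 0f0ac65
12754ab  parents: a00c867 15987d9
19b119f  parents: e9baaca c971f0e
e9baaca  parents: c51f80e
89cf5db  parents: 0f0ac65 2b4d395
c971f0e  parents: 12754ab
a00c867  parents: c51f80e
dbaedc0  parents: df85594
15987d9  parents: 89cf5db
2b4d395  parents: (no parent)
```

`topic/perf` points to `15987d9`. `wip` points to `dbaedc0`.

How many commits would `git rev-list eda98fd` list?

11

Walking parent pointers from eda98fd: reachable set = {0f0ac65, 12754ab, 15987d9, 19b119f, 2b4d395, 89cf5db, a00c867, c51f80e, c971f0e, e9baaca, eda98fd}.
That is 11 commits.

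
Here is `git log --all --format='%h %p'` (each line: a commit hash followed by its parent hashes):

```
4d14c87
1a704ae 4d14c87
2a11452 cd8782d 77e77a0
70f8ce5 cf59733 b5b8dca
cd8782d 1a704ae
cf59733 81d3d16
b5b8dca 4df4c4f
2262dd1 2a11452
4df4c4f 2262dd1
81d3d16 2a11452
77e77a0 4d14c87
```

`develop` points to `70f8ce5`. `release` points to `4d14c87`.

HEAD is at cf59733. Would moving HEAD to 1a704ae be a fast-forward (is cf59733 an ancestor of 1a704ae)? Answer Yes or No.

A fast-forward from cf59733 to 1a704ae is possible iff cf59733 is an ancestor of 1a704ae.
Ancestors of 1a704ae: {1a704ae, 4d14c87}.
cf59733 is not among them, so fast-forward is not possible.

No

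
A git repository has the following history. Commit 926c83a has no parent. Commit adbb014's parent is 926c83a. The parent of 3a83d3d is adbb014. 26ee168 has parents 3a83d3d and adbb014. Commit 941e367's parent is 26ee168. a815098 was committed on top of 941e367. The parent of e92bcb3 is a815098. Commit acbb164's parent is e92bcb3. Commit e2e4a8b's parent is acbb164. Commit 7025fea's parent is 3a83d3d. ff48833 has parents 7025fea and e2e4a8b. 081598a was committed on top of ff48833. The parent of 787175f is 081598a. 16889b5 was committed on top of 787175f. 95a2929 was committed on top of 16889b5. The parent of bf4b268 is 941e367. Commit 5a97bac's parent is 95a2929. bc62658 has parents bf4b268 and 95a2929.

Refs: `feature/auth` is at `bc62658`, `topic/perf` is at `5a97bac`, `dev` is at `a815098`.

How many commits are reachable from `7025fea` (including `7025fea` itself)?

4

Walking parent pointers from 7025fea: reachable set = {3a83d3d, 7025fea, 926c83a, adbb014}.
That is 4 commits.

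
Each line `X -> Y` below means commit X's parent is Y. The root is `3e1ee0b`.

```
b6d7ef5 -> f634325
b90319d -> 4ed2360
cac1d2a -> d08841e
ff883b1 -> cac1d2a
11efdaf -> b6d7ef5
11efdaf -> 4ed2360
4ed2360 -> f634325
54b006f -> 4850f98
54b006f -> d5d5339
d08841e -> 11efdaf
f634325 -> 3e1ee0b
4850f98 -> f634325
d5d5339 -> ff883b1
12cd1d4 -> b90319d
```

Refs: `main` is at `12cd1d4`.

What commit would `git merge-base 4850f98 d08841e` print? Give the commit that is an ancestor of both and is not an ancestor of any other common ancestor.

Ancestors of 4850f98: {3e1ee0b, 4850f98, f634325}.
Ancestors of d08841e: {11efdaf, 3e1ee0b, 4ed2360, b6d7ef5, d08841e, f634325}.
Common ancestors: {3e1ee0b, f634325}.
Among these, f634325 is not an ancestor of any other common ancestor — it is the merge base.

f634325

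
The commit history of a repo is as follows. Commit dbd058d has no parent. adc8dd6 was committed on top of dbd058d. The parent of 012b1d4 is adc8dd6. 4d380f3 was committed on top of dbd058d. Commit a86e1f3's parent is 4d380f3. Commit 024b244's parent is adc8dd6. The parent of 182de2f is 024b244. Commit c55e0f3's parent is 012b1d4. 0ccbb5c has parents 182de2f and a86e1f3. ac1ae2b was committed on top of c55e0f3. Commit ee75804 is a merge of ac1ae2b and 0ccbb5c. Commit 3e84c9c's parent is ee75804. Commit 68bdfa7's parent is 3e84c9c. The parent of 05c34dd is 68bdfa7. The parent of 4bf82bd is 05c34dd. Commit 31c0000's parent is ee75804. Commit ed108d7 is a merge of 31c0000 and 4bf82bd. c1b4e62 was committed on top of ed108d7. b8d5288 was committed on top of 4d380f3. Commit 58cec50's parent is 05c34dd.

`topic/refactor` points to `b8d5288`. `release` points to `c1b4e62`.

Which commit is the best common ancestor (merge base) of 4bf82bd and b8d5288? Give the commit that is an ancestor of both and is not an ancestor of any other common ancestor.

Ancestors of 4bf82bd: {012b1d4, 024b244, 05c34dd, 0ccbb5c, 182de2f, 3e84c9c, 4bf82bd, 4d380f3, 68bdfa7, a86e1f3, ac1ae2b, adc8dd6, c55e0f3, dbd058d, ee75804}.
Ancestors of b8d5288: {4d380f3, b8d5288, dbd058d}.
Common ancestors: {4d380f3, dbd058d}.
Among these, 4d380f3 is not an ancestor of any other common ancestor — it is the merge base.

4d380f3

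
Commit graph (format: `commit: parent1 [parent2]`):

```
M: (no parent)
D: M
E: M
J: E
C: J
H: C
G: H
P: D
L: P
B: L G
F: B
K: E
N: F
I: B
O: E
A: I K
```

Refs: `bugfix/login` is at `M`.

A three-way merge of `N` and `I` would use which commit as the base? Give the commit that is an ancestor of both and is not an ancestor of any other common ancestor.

Ancestors of N: {B, C, D, E, F, G, H, J, L, M, N, P}.
Ancestors of I: {B, C, D, E, G, H, I, J, L, M, P}.
Common ancestors: {B, C, D, E, G, H, J, L, M, P}.
Among these, B is not an ancestor of any other common ancestor — it is the merge base.

B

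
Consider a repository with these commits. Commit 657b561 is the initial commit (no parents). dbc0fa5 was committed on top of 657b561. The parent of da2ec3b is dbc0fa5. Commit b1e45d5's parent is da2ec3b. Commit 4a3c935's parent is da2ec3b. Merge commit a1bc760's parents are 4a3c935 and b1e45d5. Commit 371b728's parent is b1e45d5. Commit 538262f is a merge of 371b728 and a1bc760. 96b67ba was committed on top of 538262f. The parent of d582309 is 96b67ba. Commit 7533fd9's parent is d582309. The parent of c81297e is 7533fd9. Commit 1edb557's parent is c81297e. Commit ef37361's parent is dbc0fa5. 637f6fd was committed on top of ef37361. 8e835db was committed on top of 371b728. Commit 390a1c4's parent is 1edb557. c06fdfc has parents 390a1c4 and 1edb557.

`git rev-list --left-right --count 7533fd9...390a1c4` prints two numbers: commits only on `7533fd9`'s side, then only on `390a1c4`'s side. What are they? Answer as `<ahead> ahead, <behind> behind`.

Reachable from 7533fd9: {371b728, 4a3c935, 538262f, 657b561, 7533fd9, 96b67ba, a1bc760, b1e45d5, d582309, da2ec3b, dbc0fa5}.
Reachable from 390a1c4: {1edb557, 371b728, 390a1c4, 4a3c935, 538262f, 657b561, 7533fd9, 96b67ba, a1bc760, b1e45d5, c81297e, d582309, da2ec3b, dbc0fa5}.
Only in 7533fd9's history (ahead): {} — 0.
Only in 390a1c4's history (behind): {1edb557, 390a1c4, c81297e} — 3.

0 ahead, 3 behind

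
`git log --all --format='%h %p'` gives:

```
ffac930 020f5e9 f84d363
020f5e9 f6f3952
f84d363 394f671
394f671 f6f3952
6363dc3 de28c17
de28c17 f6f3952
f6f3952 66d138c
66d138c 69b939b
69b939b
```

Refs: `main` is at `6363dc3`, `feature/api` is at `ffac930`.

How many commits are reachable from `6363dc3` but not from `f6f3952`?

2

Reachable from 6363dc3: {6363dc3, 66d138c, 69b939b, de28c17, f6f3952}.
Reachable from f6f3952: {66d138c, 69b939b, f6f3952}.
In 6363dc3's history but not f6f3952's: {6363dc3, de28c17} — 2 commits.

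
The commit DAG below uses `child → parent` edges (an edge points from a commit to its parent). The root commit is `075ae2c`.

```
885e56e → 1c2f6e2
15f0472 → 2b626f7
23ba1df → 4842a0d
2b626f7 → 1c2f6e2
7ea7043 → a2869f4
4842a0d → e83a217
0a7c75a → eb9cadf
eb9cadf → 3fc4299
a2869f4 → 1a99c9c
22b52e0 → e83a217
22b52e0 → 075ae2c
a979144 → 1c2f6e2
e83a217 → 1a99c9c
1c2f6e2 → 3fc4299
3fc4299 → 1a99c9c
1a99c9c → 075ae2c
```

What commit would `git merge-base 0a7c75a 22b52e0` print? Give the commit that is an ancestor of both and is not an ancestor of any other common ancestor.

1a99c9c

Ancestors of 0a7c75a: {075ae2c, 0a7c75a, 1a99c9c, 3fc4299, eb9cadf}.
Ancestors of 22b52e0: {075ae2c, 1a99c9c, 22b52e0, e83a217}.
Common ancestors: {075ae2c, 1a99c9c}.
Among these, 1a99c9c is not an ancestor of any other common ancestor — it is the merge base.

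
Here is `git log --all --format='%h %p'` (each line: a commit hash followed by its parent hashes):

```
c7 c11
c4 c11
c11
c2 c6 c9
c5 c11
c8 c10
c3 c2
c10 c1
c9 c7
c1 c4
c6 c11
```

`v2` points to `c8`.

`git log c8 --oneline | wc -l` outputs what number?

5

Walking parent pointers from c8: reachable set = {c1, c10, c11, c4, c8}.
That is 5 commits.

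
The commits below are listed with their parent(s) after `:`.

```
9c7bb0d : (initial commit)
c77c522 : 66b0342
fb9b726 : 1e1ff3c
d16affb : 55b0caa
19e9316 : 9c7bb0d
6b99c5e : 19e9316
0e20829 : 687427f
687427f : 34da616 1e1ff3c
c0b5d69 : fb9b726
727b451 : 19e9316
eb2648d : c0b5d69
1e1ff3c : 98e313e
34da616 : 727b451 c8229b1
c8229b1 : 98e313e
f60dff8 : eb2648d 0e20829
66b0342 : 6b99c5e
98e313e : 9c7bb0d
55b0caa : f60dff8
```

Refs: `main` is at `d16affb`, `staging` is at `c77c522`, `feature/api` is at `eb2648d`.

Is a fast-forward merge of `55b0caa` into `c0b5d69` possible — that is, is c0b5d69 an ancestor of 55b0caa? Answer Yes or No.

A fast-forward from c0b5d69 to 55b0caa is possible iff c0b5d69 is an ancestor of 55b0caa.
Ancestors of 55b0caa: {0e20829, 19e9316, 1e1ff3c, 34da616, 55b0caa, 687427f, 727b451, 98e313e, 9c7bb0d, c0b5d69, c8229b1, eb2648d, f60dff8, fb9b726}.
c0b5d69 is among them, so fast-forward is possible.

Yes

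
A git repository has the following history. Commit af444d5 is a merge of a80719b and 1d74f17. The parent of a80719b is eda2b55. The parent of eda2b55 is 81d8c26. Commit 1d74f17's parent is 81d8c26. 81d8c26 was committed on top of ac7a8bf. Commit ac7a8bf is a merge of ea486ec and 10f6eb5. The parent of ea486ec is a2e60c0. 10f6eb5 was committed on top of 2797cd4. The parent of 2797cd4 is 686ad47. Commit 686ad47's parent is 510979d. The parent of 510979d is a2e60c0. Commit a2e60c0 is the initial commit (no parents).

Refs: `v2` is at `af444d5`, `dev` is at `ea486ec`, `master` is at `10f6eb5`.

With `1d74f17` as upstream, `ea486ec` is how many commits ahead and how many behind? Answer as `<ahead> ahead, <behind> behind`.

Reachable from ea486ec: {a2e60c0, ea486ec}.
Reachable from 1d74f17: {10f6eb5, 1d74f17, 2797cd4, 510979d, 686ad47, 81d8c26, a2e60c0, ac7a8bf, ea486ec}.
Only in ea486ec's history (ahead): {} — 0.
Only in 1d74f17's history (behind): {10f6eb5, 1d74f17, 2797cd4, 510979d, 686ad47, 81d8c26, ac7a8bf} — 7.

0 ahead, 7 behind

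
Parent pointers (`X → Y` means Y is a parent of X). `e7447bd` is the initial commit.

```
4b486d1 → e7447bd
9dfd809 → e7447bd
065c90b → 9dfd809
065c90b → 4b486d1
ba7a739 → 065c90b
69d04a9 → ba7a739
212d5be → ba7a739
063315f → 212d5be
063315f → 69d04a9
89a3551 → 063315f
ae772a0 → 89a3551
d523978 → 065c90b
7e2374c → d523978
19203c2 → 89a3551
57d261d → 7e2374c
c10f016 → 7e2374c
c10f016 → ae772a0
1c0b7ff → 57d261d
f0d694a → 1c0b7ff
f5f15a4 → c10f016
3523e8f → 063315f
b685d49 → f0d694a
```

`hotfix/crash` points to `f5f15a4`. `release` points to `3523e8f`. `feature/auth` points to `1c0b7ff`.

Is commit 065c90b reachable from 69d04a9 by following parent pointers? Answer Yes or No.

Ancestors of 69d04a9 (commits reachable by following parents): {065c90b, 4b486d1, 69d04a9, 9dfd809, ba7a739, e7447bd}.
065c90b is in that set, so it is an ancestor of 69d04a9.

Yes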